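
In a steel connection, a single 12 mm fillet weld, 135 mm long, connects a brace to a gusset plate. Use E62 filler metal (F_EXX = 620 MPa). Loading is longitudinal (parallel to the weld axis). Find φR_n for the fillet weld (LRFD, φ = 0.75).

Effective throat t_e = 0.707 × 12 = 8.484 mm.
Total length L = 135 mm; A_we = 8.484 × 135 = 1145 mm².
F_nw = 0.6 F_EXX = 0.6 × 620 = 372 MPa.
φR_n = 0.75 × 372 × 1145 × 10⁻³ = 319.5 kN.

φR_n ≈ 320 kN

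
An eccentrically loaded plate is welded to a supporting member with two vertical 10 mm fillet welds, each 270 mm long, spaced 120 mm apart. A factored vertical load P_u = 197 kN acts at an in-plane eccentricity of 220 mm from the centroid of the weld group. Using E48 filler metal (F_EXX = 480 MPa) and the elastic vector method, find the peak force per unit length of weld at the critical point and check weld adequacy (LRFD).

Total weld length L_w = 540 mm. Treat welds as unit-width lines.
Polar moment about centroid: J = 2[d³/12 + d(b/2)²] = 2[270³/12 + 270×60²] = 5224000 mm³.
Direct shear f_v = P/L_w = 197×10³ / 540 = 364.8 N/mm (vertical).
Torsion M = P·e = 197×10³ × 220 = 43340000 N·mm.
Critical point at (x, y) = (60, 135) from centroid. f_tx = M·y/J = 1120 N/mm; f_ty = M·x/J = 497.7 N/mm.
Resultant f_max = √[f_tx² + (f_v + f_ty)²] = √[1120² + (364.8 + 497.7)²] = 1414 N/mm.
Capacity per unit length: φr_n = 0.75 × 0.6 × 480 × (0.707 × 10) = 1527 N/mm.
1414 ≤ 1527 → adequate.

f_max ≈ 1410 N/mm; adequate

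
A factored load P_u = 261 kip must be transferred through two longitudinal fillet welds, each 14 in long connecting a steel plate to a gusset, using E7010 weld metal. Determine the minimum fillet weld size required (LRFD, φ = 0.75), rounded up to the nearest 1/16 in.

w = 7/16 in

E70XX → F_EXX = 70 ksi.
Total weld length L = 28 in.
Required throat t_e = P_u / (φ × 0.6 F_EXX × L) = 261 / (0.75 × 0.6 × 70 × 28) = 0.2959 in.
Required leg w = t_e / 0.707 = 0.4186 in → use 7/16 in.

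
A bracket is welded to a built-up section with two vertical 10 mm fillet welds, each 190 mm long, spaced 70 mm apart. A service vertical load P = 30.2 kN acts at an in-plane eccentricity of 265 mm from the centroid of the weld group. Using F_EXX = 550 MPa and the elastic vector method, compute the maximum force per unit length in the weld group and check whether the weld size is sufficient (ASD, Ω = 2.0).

f_max ≈ 536 N/mm; adequate

Total weld length L_w = 380 mm. Treat welds as unit-width lines.
Polar moment about centroid: J = 2[d³/12 + d(b/2)²] = 2[190³/12 + 190×35²] = 1609000 mm³.
Direct shear f_v = P/L_w = 30.2×10³ / 380 = 79.47 N/mm (vertical).
Torsion M = P·e = 30.2×10³ × 265 = 8003000 N·mm.
Critical point at (x, y) = (35, 95) from centroid. f_tx = M·y/J = 472.6 N/mm; f_ty = M·x/J = 174.1 N/mm.
Resultant f_max = √[f_tx² + (f_v + f_ty)²] = √[472.6² + (79.47 + 174.1)²] = 536.4 N/mm.
Capacity per unit length: r_n/Ω = (1/2.0) × 0.6 × 550 × (0.707 × 10) = 1167 N/mm.
536.4 ≤ 1167 → adequate.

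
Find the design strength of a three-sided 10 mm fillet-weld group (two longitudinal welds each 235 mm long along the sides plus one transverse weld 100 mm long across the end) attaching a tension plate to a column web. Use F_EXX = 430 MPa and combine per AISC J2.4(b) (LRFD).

φR_n ≈ 780 kN

t_e = 0.707 × 10 = 7.07 mm.
R_nwl = 0.6 × 430 × 7.07 × 470 × 10⁻³ = 857.3 kN (longitudinal, 2 welds).
R_nwt = 0.6 × 430 × 7.07 × 100 × 10⁻³ = 182.4 kN (transverse, base value).
(i) R_nwl + R_nwt = 1040 kN; (ii) 0.85 R_nwl + 1.5 R_nwt = 1002 kN.
R_n = max = 1040 kN [governs: (i)]; φR_n = 779.8 kN.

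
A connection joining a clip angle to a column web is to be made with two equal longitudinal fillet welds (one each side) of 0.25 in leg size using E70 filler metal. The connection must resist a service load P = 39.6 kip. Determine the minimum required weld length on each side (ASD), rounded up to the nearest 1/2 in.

L = 5.5 in on each side

E70XX → F_EXX = 70 ksi.
Throat t_e = 0.707 × 0.25 = 0.1767 in.
r_n/Ω = (0.6 × 70 × 0.1767) / 2.0 = 3.712 kip/in.
L_req = P / (r_n/Ω) = 39.6 / 3.712 = 10.67 in total.
Per side: 10.67 / 2 = 5.334 in.
Round up → use L = 5.5 in on each side.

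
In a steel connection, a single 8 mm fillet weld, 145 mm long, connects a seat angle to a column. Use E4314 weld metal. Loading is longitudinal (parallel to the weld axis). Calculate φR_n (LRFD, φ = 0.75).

φR_n ≈ 159 kN

E43XX → F_EXX = 430 MPa.
Effective throat t_e = 0.707 × 8 = 5.656 mm.
Total length L = 145 mm; A_we = 5.656 × 145 = 820.1 mm².
F_nw = 0.6 F_EXX = 0.6 × 430 = 258 MPa.
φR_n = 0.75 × 258 × 820.1 × 10⁻³ = 158.7 kN.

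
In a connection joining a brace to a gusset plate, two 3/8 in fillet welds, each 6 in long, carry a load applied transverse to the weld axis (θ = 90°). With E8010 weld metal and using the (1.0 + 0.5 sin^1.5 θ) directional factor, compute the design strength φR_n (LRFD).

φR_n ≈ 172 kip

E80XX → F_EXX = 80 ksi.
t_e = 0.707 × 0.375 = 0.2651 in; A_we = 0.2651 × 12 = 3.181 in².
Directional factor: 1.0 + 0.5 sin^1.5(90°) = 1.5.
F_nw = 0.6 × 80 × 1.5 = 72 ksi.
φR_n = 0.75 × 72 × 3.181 = 171.8 kip.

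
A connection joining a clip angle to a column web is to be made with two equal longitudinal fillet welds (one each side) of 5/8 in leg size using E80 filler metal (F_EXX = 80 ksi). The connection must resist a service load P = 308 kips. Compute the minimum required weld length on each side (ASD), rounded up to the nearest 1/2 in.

L = 15 in on each side

Throat t_e = 0.707 × 0.625 = 0.4419 in.
r_n/Ω = (0.6 × 80 × 0.4419) / 2.0 = 10.6 kip/in.
L_req = P / (r_n/Ω) = 308 / 10.6 = 29.04 in total.
Per side: 29.04 / 2 = 14.52 in.
Round up → use L = 15 in on each side.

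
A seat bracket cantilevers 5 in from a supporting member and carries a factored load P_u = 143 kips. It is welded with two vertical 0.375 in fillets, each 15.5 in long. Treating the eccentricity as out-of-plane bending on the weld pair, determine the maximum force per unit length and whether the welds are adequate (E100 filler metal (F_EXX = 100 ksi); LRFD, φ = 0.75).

L_w = 2 × 15.5 = 31 in; section modulus (unit throat) S = 2 × L²/6 = 80.08 in².
Direct shear f_v = P/L_w = 143/31 = 4.613 kip/in.
Moment M = P × e = 143 × 5 = 715 kip·in; bending f_b = M/S = 8.928 kip/in.
f_max = √(f_v² + f_b²) = √(4.613² + 8.928²) = 10.05 kip/in.
φr_n = 0.75 × 0.6 × 100 × (0.707 × 0.375) = 11.93 kip/in → adequate.

f_max ≈ 10 kip/in; adequate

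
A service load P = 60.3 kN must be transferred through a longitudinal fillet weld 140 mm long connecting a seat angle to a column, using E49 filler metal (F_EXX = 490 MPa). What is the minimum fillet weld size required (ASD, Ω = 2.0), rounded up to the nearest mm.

w = 5 mm

Total weld length L = 140 mm.
Required throat t_e = P × Ω / (0.6 F_EXX × L) = 60.3 × 2.0 / (0.6 × 490 × 140 × 10⁻³) = 2.93 mm.
Required leg w = t_e / 0.707 = 4.144 mm → use 5 mm.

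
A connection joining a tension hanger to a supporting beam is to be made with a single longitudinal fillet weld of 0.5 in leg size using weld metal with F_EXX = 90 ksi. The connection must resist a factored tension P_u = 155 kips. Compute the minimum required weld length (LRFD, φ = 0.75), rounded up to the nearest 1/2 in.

Throat t_e = 0.707 × 0.5 = 0.3535 in.
φr_n = 0.75 × 0.6 × 90 × 0.3535 = 14.32 kips/in.
L_req = P_u / φr_n = 155 / 14.32 = 10.83 in total.
Round up → use L = 11 in.

L = 11 in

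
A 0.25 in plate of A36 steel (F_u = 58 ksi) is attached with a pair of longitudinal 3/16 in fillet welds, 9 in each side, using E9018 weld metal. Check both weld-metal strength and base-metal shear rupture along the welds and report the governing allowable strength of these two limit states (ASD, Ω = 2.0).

E90XX → F_EXX = 90 ksi.
t_e = 0.707 × 0.1875 = 0.1326 in; L = 18 in.
Weld metal: R_n/Ω = (1/2.0) × 0.6 × 90 × 0.1326 × 18 = 64.43 kip.
Base metal (shear rupture): R_n/Ω = (1/2.0) × 0.6 × 58 × 0.25 × 18 = 78.3 kip.
Governing: weld metal.

R_n/Ω ≈ 64.4 kip (weld metal governs)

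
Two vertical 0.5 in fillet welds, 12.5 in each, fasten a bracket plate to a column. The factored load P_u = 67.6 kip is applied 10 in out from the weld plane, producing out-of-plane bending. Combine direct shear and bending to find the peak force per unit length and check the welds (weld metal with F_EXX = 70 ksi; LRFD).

L_w = 2 × 12.5 = 25 in; section modulus (unit throat) S = 2 × L²/6 = 52.08 in².
Direct shear f_v = P/L_w = 67.6/25 = 2.704 kip/in.
Moment M = P × e = 67.6 × 10 = 676 kip·in; bending f_b = M/S = 12.98 kip/in.
f_max = √(f_v² + f_b²) = √(2.704² + 12.98²) = 13.26 kip/in.
φr_n = 0.75 × 0.6 × 70 × (0.707 × 0.5) = 11.14 kip/in → NOT adequate.

f_max ≈ 13.3 kip/in; NOT adequate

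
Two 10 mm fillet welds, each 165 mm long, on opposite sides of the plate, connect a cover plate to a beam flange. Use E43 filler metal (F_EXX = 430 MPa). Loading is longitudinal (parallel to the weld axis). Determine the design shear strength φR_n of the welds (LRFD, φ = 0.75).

φR_n ≈ 451 kN

Effective throat t_e = 0.707 × 10 = 7.07 mm.
Total length L = 330 mm; A_we = 7.07 × 330 = 2333 mm².
F_nw = 0.6 F_EXX = 0.6 × 430 = 258 MPa.
φR_n = 0.75 × 258 × 2333 × 10⁻³ = 451.5 kN.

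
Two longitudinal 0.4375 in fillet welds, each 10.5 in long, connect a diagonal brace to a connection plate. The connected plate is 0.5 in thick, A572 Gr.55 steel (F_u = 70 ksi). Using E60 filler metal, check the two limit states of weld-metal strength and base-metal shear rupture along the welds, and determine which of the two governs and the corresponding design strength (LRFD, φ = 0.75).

E60XX → F_EXX = 60 ksi.
t_e = 0.707 × 0.4375 = 0.3093 in; L = 21 in.
Weld metal: φR_n = 0.75 × 0.6 × 60 × 0.3093 × 21 = 175.4 kip.
Base metal (shear rupture): φR_n = 0.75 × 0.6 × 70 × 0.5 × 21 = 330.8 kip.
Governing: weld metal.

φR_n ≈ 175 kip (weld metal governs)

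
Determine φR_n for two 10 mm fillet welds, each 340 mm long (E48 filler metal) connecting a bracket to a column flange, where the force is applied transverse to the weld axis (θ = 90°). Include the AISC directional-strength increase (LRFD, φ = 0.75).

φR_n ≈ 1560 kN

E48XX → F_EXX = 480 MPa.
t_e = 0.707 × 10 = 7.07 mm; A_we = 7.07 × 680 = 4808 mm².
Directional factor: 1.0 + 0.5 sin^1.5(90°) = 1.5.
F_nw = 0.6 × 480 × 1.5 = 432 MPa.
φR_n = 0.75 × 432 × 4808 × 10⁻³ = 1558 kN.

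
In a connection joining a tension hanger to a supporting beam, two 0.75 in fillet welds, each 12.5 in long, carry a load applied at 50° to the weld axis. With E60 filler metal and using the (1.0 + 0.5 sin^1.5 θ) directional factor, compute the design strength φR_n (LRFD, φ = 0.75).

φR_n ≈ 478 kip

E60XX → F_EXX = 60 ksi.
t_e = 0.707 × 0.75 = 0.5302 in; A_we = 0.5302 × 25 = 13.26 in².
Directional factor: 1.0 + 0.5 sin^1.5(50°) = 1.335.
F_nw = 0.6 × 60 × 1.335 = 48.07 ksi.
φR_n = 0.75 × 48.07 × 13.26 = 477.9 kip.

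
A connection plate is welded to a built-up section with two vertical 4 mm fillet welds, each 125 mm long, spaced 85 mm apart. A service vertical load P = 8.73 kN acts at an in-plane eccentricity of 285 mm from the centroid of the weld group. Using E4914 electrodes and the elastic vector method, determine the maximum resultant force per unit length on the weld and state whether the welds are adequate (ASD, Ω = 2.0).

E49XX → F_EXX = 490 MPa.
Total weld length L_w = 250 mm. Treat welds as unit-width lines.
Polar moment about centroid: J = 2[d³/12 + d(b/2)²] = 2[125³/12 + 125×42.5²] = 777100 mm³.
Direct shear f_v = P/L_w = 8.73×10³ / 250 = 34.92 N/mm (vertical).
Torsion M = P·e = 8.73×10³ × 285 = 2488000 N·mm.
Critical point at (x, y) = (42.5, 62.5) from centroid. f_tx = M·y/J = 200.1 N/mm; f_ty = M·x/J = 136.1 N/mm.
Resultant f_max = √[f_tx² + (f_v + f_ty)²] = √[200.1² + (34.92 + 136.1)²] = 263.2 N/mm.
Capacity per unit length: r_n/Ω = (1/2.0) × 0.6 × 490 × (0.707 × 4) = 415.7 N/mm.
263.2 ≤ 415.7 → adequate.

f_max ≈ 263 N/mm; adequate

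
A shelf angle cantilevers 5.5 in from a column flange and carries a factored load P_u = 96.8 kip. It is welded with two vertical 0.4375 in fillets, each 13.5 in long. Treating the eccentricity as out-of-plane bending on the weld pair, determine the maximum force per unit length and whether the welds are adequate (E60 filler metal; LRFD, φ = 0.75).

f_max ≈ 9.47 kip/in; NOT adequate

E60XX → F_EXX = 60 ksi.
L_w = 2 × 13.5 = 27 in; section modulus (unit throat) S = 2 × L²/6 = 60.75 in².
Direct shear f_v = P/L_w = 96.8/27 = 3.585 kip/in.
Moment M = P × e = 96.8 × 5.5 = 532.4 kip·in; bending f_b = M/S = 8.764 kip/in.
f_max = √(f_v² + f_b²) = √(3.585² + 8.764²) = 9.469 kip/in.
φr_n = 0.75 × 0.6 × 60 × (0.707 × 0.4375) = 8.351 kip/in → NOT adequate.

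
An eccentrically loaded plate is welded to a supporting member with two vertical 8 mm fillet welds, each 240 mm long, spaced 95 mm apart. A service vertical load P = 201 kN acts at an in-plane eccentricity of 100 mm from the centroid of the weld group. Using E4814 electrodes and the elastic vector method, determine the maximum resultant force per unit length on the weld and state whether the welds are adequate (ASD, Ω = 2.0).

E48XX → F_EXX = 480 MPa.
Total weld length L_w = 480 mm. Treat welds as unit-width lines.
Polar moment about centroid: J = 2[d³/12 + d(b/2)²] = 2[240³/12 + 240×47.5²] = 3387000 mm³.
Direct shear f_v = P/L_w = 201×10³ / 480 = 418.8 N/mm (vertical).
Torsion M = P·e = 201×10³ × 100 = 20100000 N·mm.
Critical point at (x, y) = (47.5, 120) from centroid. f_tx = M·y/J = 712.1 N/mm; f_ty = M·x/J = 281.9 N/mm.
Resultant f_max = √[f_tx² + (f_v + f_ty)²] = √[712.1² + (418.8 + 281.9)²] = 999 N/mm.
Capacity per unit length: r_n/Ω = (1/2.0) × 0.6 × 480 × (0.707 × 8) = 814.5 N/mm.
999 > 814.5 → NOT adequate.

f_max ≈ 999 N/mm; NOT adequate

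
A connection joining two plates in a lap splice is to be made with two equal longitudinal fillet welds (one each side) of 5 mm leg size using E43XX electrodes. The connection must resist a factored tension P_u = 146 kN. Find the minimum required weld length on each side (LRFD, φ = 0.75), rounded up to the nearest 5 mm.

L = 110 mm on each side

E43XX → F_EXX = 430 MPa.
Throat t_e = 0.707 × 5 = 3.535 mm.
φr_n = 0.75 × 0.6 × 430 × 3.535 × 10⁻³ = 0.684 kN/mm.
L_req = P_u / φr_n = 146 / 0.684 = 213.4 mm total.
Per side: 213.4 / 2 = 106.7 mm.
Round up → use L = 110 mm on each side.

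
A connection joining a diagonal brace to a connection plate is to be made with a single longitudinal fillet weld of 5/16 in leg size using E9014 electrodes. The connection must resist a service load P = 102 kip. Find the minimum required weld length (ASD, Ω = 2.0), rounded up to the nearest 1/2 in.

E90XX → F_EXX = 90 ksi.
Throat t_e = 0.707 × 0.3125 = 0.2209 in.
r_n/Ω = (0.6 × 90 × 0.2209) / 2.0 = 5.965 kip/in.
L_req = P / (r_n/Ω) = 102 / 5.965 = 17.1 in total.
Round up → use L = 17.5 in.

L = 17.5 in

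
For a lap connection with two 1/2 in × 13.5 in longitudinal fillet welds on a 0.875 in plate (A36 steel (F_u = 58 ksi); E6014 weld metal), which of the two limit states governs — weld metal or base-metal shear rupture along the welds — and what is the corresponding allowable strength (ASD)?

R_n/Ω ≈ 172 kip (weld metal governs)

E60XX → F_EXX = 60 ksi.
t_e = 0.707 × 0.5 = 0.3535 in; L = 27 in.
Weld metal: R_n/Ω = (1/2.0) × 0.6 × 60 × 0.3535 × 27 = 171.8 kip.
Base metal (shear rupture): R_n/Ω = (1/2.0) × 0.6 × 58 × 0.875 × 27 = 411.1 kip.
Governing: weld metal.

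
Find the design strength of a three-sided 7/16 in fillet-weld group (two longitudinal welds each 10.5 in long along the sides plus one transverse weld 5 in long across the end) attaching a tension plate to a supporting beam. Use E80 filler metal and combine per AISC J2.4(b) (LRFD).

E80XX → F_EXX = 80 ksi.
t_e = 0.707 × 0.4375 = 0.3093 in.
R_nwl = 0.6 × 80 × 0.3093 × 21 = 311.8 kips (longitudinal, 2 welds).
R_nwt = 0.6 × 80 × 0.3093 × 5 = 74.23 kips (transverse, base value).
(i) R_nwl + R_nwt = 386 kips; (ii) 0.85 R_nwl + 1.5 R_nwt = 376.4 kips.
R_n = max = 386 kips [governs: (i)]; φR_n = 289.5 kips.

φR_n ≈ 290 kips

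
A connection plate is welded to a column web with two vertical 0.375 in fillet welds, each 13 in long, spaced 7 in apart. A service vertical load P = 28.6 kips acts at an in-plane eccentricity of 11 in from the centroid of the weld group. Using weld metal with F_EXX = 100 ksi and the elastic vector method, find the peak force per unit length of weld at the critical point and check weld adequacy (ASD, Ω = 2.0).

Total weld length L_w = 26 in. Treat welds as unit-width lines.
Polar moment about centroid: J = 2[d³/12 + d(b/2)²] = 2[13³/12 + 13×3.5²] = 684.7 in³.
Direct shear f_v = P/L_w = 28.6 / 26 = 1.1 kip/in (vertical).
Torsion M = P·e = 28.6 × 11 = 314.6 kip·in.
Critical point at (x, y) = (3.5, 6.5) from centroid. f_tx = M·y/J = 2.987 kip/in; f_ty = M·x/J = 1.608 kip/in.
Resultant f_max = √[f_tx² + (f_v + f_ty)²] = √[2.987² + (1.1 + 1.608)²] = 4.032 kip/in.
Capacity per unit length: r_n/Ω = (1/2.0) × 0.6 × 100 × (0.707 × 0.375) = 7.954 kip/in.
4.032 ≤ 7.954 → adequate.

f_max ≈ 4.03 kip/in; adequate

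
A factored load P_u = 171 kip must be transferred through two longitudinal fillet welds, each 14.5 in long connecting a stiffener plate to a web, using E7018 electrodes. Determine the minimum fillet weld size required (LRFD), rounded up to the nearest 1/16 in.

w = 5/16 in

E70XX → F_EXX = 70 ksi.
Total weld length L = 29 in.
Required throat t_e = P_u / (φ × 0.6 F_EXX × L) = 171 / (0.75 × 0.6 × 70 × 29) = 0.1872 in.
Required leg w = t_e / 0.707 = 0.2648 in → use 5/16 in.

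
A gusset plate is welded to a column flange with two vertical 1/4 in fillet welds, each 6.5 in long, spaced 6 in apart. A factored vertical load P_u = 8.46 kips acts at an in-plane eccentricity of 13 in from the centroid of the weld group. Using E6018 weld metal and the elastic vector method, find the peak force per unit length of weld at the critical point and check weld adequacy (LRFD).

E60XX → F_EXX = 60 ksi.
Total weld length L_w = 13 in. Treat welds as unit-width lines.
Polar moment about centroid: J = 2[d³/12 + d(b/2)²] = 2[6.5³/12 + 6.5×3²] = 162.8 in³.
Direct shear f_v = P/L_w = 8.46 / 13 = 0.6508 kip/in (vertical).
Torsion M = P·e = 8.46 × 13 = 109.98 kip·in.
Critical point at (x, y) = (3, 3.25) from centroid. f_tx = M·y/J = 2.196 kip/in; f_ty = M·x/J = 2.027 kip/in.
Resultant f_max = √[f_tx² + (f_v + f_ty)²] = √[2.196² + (0.6508 + 2.027)²] = 3.463 kip/in.
Capacity per unit length: φr_n = 0.75 × 0.6 × 60 × (0.707 × 0.25) = 4.772 kip/in.
3.463 ≤ 4.772 → adequate.

f_max ≈ 3.46 kip/in; adequate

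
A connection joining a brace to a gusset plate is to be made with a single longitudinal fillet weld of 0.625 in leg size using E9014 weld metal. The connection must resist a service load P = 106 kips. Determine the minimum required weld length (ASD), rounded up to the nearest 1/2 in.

E90XX → F_EXX = 90 ksi.
Throat t_e = 0.707 × 0.625 = 0.4419 in.
r_n/Ω = (0.6 × 90 × 0.4419) / 2.0 = 11.93 kip/in.
L_req = P / (r_n/Ω) = 106 / 11.93 = 8.885 in total.
Round up → use L = 9 in.

L = 9 in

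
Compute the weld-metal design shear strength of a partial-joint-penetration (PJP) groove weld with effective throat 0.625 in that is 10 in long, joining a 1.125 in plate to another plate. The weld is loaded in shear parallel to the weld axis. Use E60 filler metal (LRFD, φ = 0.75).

E60XX → F_EXX = 60 ksi.
Effective throat (given) t_e = 0.625 in.
A_we = 0.625 × 10 = 6.25 in².
F_nw = 0.6 F_EXX = 36 ksi.
φR_n = 0.75 × 36 × 6.25 = 168.8 kip.

φR_n ≈ 169 kip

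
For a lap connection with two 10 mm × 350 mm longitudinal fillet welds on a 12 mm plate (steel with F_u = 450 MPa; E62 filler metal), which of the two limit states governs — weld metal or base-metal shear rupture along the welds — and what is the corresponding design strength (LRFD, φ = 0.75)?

E62XX → F_EXX = 620 MPa.
t_e = 0.707 × 10 = 7.07 mm; L = 700 mm.
Weld metal: φR_n = 0.75 × 0.6 × 620 × 7.07 × 700 × 10⁻³ = 1381 kN.
Base metal (shear rupture): φR_n = 0.75 × 0.6 × 450 × 12 × 700 × 10⁻³ = 1701 kN.
Governing: weld metal.

φR_n ≈ 1380 kN (weld metal governs)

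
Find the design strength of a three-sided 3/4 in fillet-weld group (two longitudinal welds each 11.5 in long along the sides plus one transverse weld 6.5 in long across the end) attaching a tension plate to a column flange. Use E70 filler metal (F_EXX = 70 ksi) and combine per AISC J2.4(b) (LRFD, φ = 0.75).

φR_n ≈ 493 kips

t_e = 0.707 × 0.75 = 0.5302 in.
R_nwl = 0.6 × 70 × 0.5302 × 23 = 512.2 kips (longitudinal, 2 welds).
R_nwt = 0.6 × 70 × 0.5302 × 6.5 = 144.8 kips (transverse, base value).
(i) R_nwl + R_nwt = 657 kips; (ii) 0.85 R_nwl + 1.5 R_nwt = 652.5 kips.
R_n = max = 657 kips [governs: (i)]; φR_n = 492.7 kips.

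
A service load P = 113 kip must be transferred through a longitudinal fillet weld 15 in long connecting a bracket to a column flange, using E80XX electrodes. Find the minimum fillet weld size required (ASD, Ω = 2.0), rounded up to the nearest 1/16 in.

w = 1/2 in

E80XX → F_EXX = 80 ksi.
Total weld length L = 15 in.
Required throat t_e = P × Ω / (0.6 F_EXX × L) = 113 × 2.0 / (0.6 × 80 × 15) = 0.3139 in.
Required leg w = t_e / 0.707 = 0.444 in → use 1/2 in.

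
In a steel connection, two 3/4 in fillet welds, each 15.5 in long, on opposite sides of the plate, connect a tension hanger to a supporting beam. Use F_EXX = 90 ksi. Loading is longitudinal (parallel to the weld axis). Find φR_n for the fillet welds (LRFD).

φR_n ≈ 666 kips

Effective throat t_e = 0.707 × 0.75 = 0.5302 in.
Total length L = 31 in; A_we = 0.5302 × 31 = 16.44 in².
F_nw = 0.6 F_EXX = 0.6 × 90 = 54 ksi.
φR_n = 0.75 × 54 × 16.44 = 665.7 kips.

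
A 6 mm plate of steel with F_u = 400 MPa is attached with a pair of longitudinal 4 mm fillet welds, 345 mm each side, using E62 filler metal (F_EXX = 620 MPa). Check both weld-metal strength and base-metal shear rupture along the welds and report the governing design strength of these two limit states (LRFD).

t_e = 0.707 × 4 = 2.828 mm; L = 690 mm.
Weld metal: φR_n = 0.75 × 0.6 × 620 × 2.828 × 690 × 10⁻³ = 544.4 kN.
Base metal (shear rupture): φR_n = 0.75 × 0.6 × 400 × 6 × 690 × 10⁻³ = 745.2 kN.
Governing: weld metal.

φR_n ≈ 544 kN (weld metal governs)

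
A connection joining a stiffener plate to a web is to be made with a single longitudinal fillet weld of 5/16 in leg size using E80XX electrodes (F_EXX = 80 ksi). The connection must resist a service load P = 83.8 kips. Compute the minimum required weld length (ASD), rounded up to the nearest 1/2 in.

Throat t_e = 0.707 × 0.3125 = 0.2209 in.
r_n/Ω = (0.6 × 80 × 0.2209) / 2.0 = 5.302 kip/in.
L_req = P / (r_n/Ω) = 83.8 / 5.302 = 15.8 in total.
Round up → use L = 16 in.

L = 16 in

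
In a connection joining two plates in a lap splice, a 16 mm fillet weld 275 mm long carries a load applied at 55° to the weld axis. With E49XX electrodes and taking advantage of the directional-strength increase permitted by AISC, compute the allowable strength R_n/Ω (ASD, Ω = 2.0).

R_n/Ω ≈ 627 kN

E49XX → F_EXX = 490 MPa.
t_e = 0.707 × 16 = 11.31 mm; A_we = 11.31 × 275 = 3111 mm².
Directional factor: 1.0 + 0.5 sin^1.5(55°) = 1.371.
F_nw = 0.6 × 490 × 1.371 = 403 MPa.
R_n/Ω = (403 × 3111) / 2.0 × 10⁻³ = 626.8 kN.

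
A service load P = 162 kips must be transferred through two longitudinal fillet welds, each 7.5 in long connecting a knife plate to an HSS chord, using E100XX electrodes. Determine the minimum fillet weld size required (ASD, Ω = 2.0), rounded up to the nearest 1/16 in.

w = 9/16 in

E100XX → F_EXX = 100 ksi.
Total weld length L = 15 in.
Required throat t_e = P × Ω / (0.6 F_EXX × L) = 162 × 2.0 / (0.6 × 100 × 15) = 0.36 in.
Required leg w = t_e / 0.707 = 0.5092 in → use 9/16 in.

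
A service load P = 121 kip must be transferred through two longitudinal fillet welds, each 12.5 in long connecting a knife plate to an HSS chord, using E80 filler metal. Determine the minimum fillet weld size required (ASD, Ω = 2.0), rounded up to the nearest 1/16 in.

w = 5/16 in

E80XX → F_EXX = 80 ksi.
Total weld length L = 25 in.
Required throat t_e = P × Ω / (0.6 F_EXX × L) = 121 × 2.0 / (0.6 × 80 × 25) = 0.2017 in.
Required leg w = t_e / 0.707 = 0.2852 in → use 5/16 in.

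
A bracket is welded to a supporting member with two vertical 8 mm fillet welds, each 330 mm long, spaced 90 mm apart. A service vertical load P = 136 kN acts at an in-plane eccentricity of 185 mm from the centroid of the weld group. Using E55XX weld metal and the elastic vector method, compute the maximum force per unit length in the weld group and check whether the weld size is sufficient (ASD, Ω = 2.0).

f_max ≈ 672 N/mm; adequate

E55XX → F_EXX = 550 MPa.
Total weld length L_w = 660 mm. Treat welds as unit-width lines.
Polar moment about centroid: J = 2[d³/12 + d(b/2)²] = 2[330³/12 + 330×45²] = 7326000 mm³.
Direct shear f_v = P/L_w = 136×10³ / 660 = 206.1 N/mm (vertical).
Torsion M = P·e = 136×10³ × 185 = 25160000 N·mm.
Critical point at (x, y) = (45, 165) from centroid. f_tx = M·y/J = 566.7 N/mm; f_ty = M·x/J = 154.5 N/mm.
Resultant f_max = √[f_tx² + (f_v + f_ty)²] = √[566.7² + (206.1 + 154.5)²] = 671.7 N/mm.
Capacity per unit length: r_n/Ω = (1/2.0) × 0.6 × 550 × (0.707 × 8) = 933.2 N/mm.
671.7 ≤ 933.2 → adequate.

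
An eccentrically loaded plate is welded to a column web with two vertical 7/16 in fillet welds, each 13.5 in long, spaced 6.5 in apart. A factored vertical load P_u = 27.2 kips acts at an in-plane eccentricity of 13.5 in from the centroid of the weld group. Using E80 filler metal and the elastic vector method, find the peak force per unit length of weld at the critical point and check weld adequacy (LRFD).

E80XX → F_EXX = 80 ksi.
Total weld length L_w = 27 in. Treat welds as unit-width lines.
Polar moment about centroid: J = 2[d³/12 + d(b/2)²] = 2[13.5³/12 + 13.5×3.25²] = 695.2 in³.
Direct shear f_v = P/L_w = 27.2 / 27 = 1.007 kip/in (vertical).
Torsion M = P·e = 27.2 × 13.5 = 367.2 kip·in.
Critical point at (x, y) = (3.25, 6.75) from centroid. f_tx = M·y/J = 3.565 kip/in; f_ty = M·x/J = 1.717 kip/in.
Resultant f_max = √[f_tx² + (f_v + f_ty)²] = √[3.565² + (1.007 + 1.717)²] = 4.487 kip/in.
Capacity per unit length: φr_n = 0.75 × 0.6 × 80 × (0.707 × 0.4375) = 11.14 kip/in.
4.487 ≤ 11.14 → adequate.

f_max ≈ 4.49 kip/in; adequate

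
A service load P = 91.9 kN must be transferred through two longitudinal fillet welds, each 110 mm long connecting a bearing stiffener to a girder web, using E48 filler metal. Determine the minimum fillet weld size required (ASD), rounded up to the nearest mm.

w = 5 mm

E48XX → F_EXX = 480 MPa.
Total weld length L = 220 mm.
Required throat t_e = P × Ω / (0.6 F_EXX × L) = 91.9 × 2.0 / (0.6 × 480 × 220 × 10⁻³) = 2.901 mm.
Required leg w = t_e / 0.707 = 4.103 mm → use 5 mm.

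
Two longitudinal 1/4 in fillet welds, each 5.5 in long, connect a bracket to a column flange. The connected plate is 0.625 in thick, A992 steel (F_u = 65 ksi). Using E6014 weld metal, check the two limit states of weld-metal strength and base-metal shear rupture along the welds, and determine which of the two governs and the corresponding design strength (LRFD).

φR_n ≈ 52.5 kip (weld metal governs)

E60XX → F_EXX = 60 ksi.
t_e = 0.707 × 0.25 = 0.1767 in; L = 11 in.
Weld metal: φR_n = 0.75 × 0.6 × 60 × 0.1767 × 11 = 52.49 kip.
Base metal (shear rupture): φR_n = 0.75 × 0.6 × 65 × 0.625 × 11 = 201.1 kip.
Governing: weld metal.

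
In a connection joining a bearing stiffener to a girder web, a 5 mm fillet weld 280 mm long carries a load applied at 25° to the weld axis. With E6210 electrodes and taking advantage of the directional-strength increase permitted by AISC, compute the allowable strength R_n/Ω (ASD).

R_n/Ω ≈ 209 kN

E62XX → F_EXX = 620 MPa.
t_e = 0.707 × 5 = 3.535 mm; A_we = 3.535 × 280 = 989.8 mm².
Directional factor: 1.0 + 0.5 sin^1.5(25°) = 1.137.
F_nw = 0.6 × 620 × 1.137 = 423.1 MPa.
R_n/Ω = (423.1 × 989.8) / 2.0 × 10⁻³ = 209.4 kN.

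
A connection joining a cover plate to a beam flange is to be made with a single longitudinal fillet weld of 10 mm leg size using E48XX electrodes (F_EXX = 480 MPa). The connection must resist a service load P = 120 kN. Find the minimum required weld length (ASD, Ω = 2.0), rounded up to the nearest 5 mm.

L = 120 mm

Throat t_e = 0.707 × 10 = 7.07 mm.
r_n/Ω = (0.6 × 480 × 7.07) / 2.0 = 1018 N/mm = 1.018 kN/mm.
L_req = P / (r_n/Ω) = 120 / 1.018 = 117.9 mm total.
Round up → use L = 120 mm.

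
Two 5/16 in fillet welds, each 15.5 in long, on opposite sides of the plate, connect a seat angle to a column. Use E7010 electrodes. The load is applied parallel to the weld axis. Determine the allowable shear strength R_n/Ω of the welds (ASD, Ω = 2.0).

R_n/Ω ≈ 144 kip

E70XX → F_EXX = 70 ksi.
Effective throat t_e = 0.707 × 0.3125 = 0.2209 in.
Total length L = 31 in; A_we = 0.2209 × 31 = 6.849 in².
F_nw = 0.6 F_EXX = 0.6 × 70 = 42 ksi.
R_n = 42 × 6.849 = 287.7 kip; R_n/Ω = 287.7/2.0 = 143.8 kip.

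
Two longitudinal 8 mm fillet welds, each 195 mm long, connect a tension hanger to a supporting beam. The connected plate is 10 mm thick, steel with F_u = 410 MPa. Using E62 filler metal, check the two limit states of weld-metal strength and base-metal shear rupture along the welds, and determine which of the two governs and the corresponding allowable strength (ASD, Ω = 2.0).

E62XX → F_EXX = 620 MPa.
t_e = 0.707 × 8 = 5.656 mm; L = 390 mm.
Weld metal: R_n/Ω = (1/2.0) × 0.6 × 620 × 5.656 × 390 × 10⁻³ = 410.3 kN.
Base metal (shear rupture): R_n/Ω = (1/2.0) × 0.6 × 410 × 10 × 390 × 10⁻³ = 479.7 kN.
Governing: weld metal.

R_n/Ω ≈ 410 kN (weld metal governs)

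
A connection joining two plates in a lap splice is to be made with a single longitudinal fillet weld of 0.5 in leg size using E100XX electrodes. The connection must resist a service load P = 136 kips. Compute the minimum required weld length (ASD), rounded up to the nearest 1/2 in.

L = 13 in

E100XX → F_EXX = 100 ksi.
Throat t_e = 0.707 × 0.5 = 0.3535 in.
r_n/Ω = (0.6 × 100 × 0.3535) / 2.0 = 10.6 kip/in.
L_req = P / (r_n/Ω) = 136 / 10.6 = 12.82 in total.
Round up → use L = 13 in.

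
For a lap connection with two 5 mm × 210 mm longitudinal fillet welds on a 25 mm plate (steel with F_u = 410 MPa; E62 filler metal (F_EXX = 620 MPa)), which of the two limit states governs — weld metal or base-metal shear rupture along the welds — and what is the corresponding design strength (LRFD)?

φR_n ≈ 414 kN (weld metal governs)

t_e = 0.707 × 5 = 3.535 mm; L = 420 mm.
Weld metal: φR_n = 0.75 × 0.6 × 620 × 3.535 × 420 × 10⁻³ = 414.2 kN.
Base metal (shear rupture): φR_n = 0.75 × 0.6 × 410 × 25 × 420 × 10⁻³ = 1937 kN.
Governing: weld metal.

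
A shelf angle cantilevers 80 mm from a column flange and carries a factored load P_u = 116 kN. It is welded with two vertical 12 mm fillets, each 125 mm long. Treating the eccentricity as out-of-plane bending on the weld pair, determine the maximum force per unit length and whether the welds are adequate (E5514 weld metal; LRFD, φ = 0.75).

E55XX → F_EXX = 550 MPa.
L_w = 2 × 125 = 250 mm; section modulus (unit throat) S = 2 × L²/6 = 5208 mm².
Direct shear f_v = P/L_w = 116×10³/250 = 464 N/mm.
Moment M = P × e = 116×10³ × 80 = 9280000 N·mm; bending f_b = M/S = 1782 N/mm.
f_max = √(f_v² + f_b²) = √(464² + 1782²) = 1841 N/mm.
φr_n = 0.75 × 0.6 × 550 × (0.707 × 12) = 2100 N/mm → adequate.

f_max ≈ 1840 N/mm; adequate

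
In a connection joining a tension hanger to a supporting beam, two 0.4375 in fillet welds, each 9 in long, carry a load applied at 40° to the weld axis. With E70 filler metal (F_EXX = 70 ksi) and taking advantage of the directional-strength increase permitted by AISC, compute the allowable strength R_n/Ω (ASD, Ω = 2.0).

R_n/Ω ≈ 147 kips

t_e = 0.707 × 0.4375 = 0.3093 in; A_we = 0.3093 × 18 = 5.568 in².
Directional factor: 1.0 + 0.5 sin^1.5(40°) = 1.258.
F_nw = 0.6 × 70 × 1.258 = 52.82 ksi.
R_n/Ω = (52.82 × 5.568) / 2.0 = 147 kips.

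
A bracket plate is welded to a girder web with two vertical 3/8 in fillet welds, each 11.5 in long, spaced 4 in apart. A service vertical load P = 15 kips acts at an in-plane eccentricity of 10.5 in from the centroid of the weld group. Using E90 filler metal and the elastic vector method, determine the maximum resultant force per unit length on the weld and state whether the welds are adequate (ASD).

E90XX → F_EXX = 90 ksi.
Total weld length L_w = 23 in. Treat welds as unit-width lines.
Polar moment about centroid: J = 2[d³/12 + d(b/2)²] = 2[11.5³/12 + 11.5×2²] = 345.5 in³.
Direct shear f_v = P/L_w = 15 / 23 = 0.6522 kip/in (vertical).
Torsion M = P·e = 15 × 10.5 = 157.5 kip·in.
Critical point at (x, y) = (2, 5.75) from centroid. f_tx = M·y/J = 2.621 kip/in; f_ty = M·x/J = 0.9118 kip/in.
Resultant f_max = √[f_tx² + (f_v + f_ty)²] = √[2.621² + (0.6522 + 0.9118)²] = 3.052 kip/in.
Capacity per unit length: r_n/Ω = (1/2.0) × 0.6 × 90 × (0.707 × 0.375) = 7.158 kip/in.
3.052 ≤ 7.158 → adequate.

f_max ≈ 3.05 kip/in; adequate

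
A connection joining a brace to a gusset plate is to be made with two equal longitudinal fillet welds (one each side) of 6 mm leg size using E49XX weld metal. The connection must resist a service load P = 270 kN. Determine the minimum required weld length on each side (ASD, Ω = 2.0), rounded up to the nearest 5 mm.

E49XX → F_EXX = 490 MPa.
Throat t_e = 0.707 × 6 = 4.242 mm.
r_n/Ω = (0.6 × 490 × 4.242) / 2.0 = 623.6 N/mm = 0.6236 kN/mm.
L_req = P / (r_n/Ω) = 270 / 0.6236 = 433 mm total.
Per side: 433 / 2 = 216.5 mm.
Round up → use L = 220 mm on each side.

L = 220 mm on each side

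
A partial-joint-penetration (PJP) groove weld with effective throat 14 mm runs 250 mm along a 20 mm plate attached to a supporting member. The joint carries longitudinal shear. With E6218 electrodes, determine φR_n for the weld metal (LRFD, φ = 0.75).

E62XX → F_EXX = 620 MPa.
Effective throat (given) t_e = 14 mm.
A_we = 14 × 250 = 3500 mm².
F_nw = 0.6 F_EXX = 372 MPa.
φR_n = 0.75 × 372 × 3500 × 10⁻³ = 976.5 kN.

φR_n ≈ 976 kN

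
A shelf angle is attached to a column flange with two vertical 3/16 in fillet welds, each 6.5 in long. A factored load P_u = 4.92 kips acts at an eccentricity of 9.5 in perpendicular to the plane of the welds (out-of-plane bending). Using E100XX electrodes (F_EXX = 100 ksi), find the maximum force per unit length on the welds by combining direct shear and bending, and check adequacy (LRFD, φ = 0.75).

L_w = 2 × 6.5 = 13 in; section modulus (unit throat) S = 2 × L²/6 = 14.08 in².
Direct shear f_v = P/L_w = 4.92/13 = 0.3785 kip/in.
Moment M = P × e = 4.92 × 9.5 = 46.74 kip·in; bending f_b = M/S = 3.319 kip/in.
f_max = √(f_v² + f_b²) = √(0.3785² + 3.319²) = 3.34 kip/in.
φr_n = 0.75 × 0.6 × 100 × (0.707 × 0.1875) = 5.965 kip/in → adequate.

f_max ≈ 3.34 kip/in; adequate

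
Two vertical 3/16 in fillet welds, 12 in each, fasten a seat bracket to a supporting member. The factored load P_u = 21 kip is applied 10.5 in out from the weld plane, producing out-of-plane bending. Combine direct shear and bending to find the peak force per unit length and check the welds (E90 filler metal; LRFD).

f_max ≈ 4.68 kip/in; adequate

E90XX → F_EXX = 90 ksi.
L_w = 2 × 12 = 24 in; section modulus (unit throat) S = 2 × L²/6 = 48 in².
Direct shear f_v = P/L_w = 21/24 = 0.875 kip/in.
Moment M = P × e = 21 × 10.5 = 220.5 kip·in; bending f_b = M/S = 4.594 kip/in.
f_max = √(f_v² + f_b²) = √(0.875² + 4.594²) = 4.676 kip/in.
φr_n = 0.75 × 0.6 × 90 × (0.707 × 0.1875) = 5.369 kip/in → adequate.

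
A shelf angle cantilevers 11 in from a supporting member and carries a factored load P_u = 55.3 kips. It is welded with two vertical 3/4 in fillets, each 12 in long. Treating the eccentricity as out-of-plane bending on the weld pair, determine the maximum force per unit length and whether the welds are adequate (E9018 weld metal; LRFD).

E90XX → F_EXX = 90 ksi.
L_w = 2 × 12 = 24 in; section modulus (unit throat) S = 2 × L²/6 = 48 in².
Direct shear f_v = P/L_w = 55.3/24 = 2.304 kip/in.
Moment M = P × e = 55.3 × 11 = 608.3 kip·in; bending f_b = M/S = 12.67 kip/in.
f_max = √(f_v² + f_b²) = √(2.304² + 12.67²) = 12.88 kip/in.
φr_n = 0.75 × 0.6 × 90 × (0.707 × 0.75) = 21.48 kip/in → adequate.

f_max ≈ 12.9 kip/in; adequate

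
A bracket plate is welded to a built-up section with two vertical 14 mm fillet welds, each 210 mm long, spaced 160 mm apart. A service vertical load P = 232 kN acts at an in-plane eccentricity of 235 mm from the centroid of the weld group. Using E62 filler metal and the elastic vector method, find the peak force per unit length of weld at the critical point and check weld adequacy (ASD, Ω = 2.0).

f_max ≈ 2080 N/mm; NOT adequate

E62XX → F_EXX = 620 MPa.
Total weld length L_w = 420 mm. Treat welds as unit-width lines.
Polar moment about centroid: J = 2[d³/12 + d(b/2)²] = 2[210³/12 + 210×80²] = 4232000 mm³.
Direct shear f_v = P/L_w = 232×10³ / 420 = 552.4 N/mm (vertical).
Torsion M = P·e = 232×10³ × 235 = 54520000 N·mm.
Critical point at (x, y) = (80, 105) from centroid. f_tx = M·y/J = 1353 N/mm; f_ty = M·x/J = 1031 N/mm.
Resultant f_max = √[f_tx² + (f_v + f_ty)²] = √[1353² + (552.4 + 1031)²] = 2082 N/mm.
Capacity per unit length: r_n/Ω = (1/2.0) × 0.6 × 620 × (0.707 × 14) = 1841 N/mm.
2082 > 1841 → NOT adequate.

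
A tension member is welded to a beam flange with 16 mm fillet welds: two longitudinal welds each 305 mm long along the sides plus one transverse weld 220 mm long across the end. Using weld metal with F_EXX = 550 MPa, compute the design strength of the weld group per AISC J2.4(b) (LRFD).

t_e = 0.707 × 16 = 11.31 mm.
R_nwl = 0.6 × 550 × 11.31 × 610 × 10⁻³ = 2277 kN (longitudinal, 2 welds).
R_nwt = 0.6 × 550 × 11.31 × 220 × 10⁻³ = 821.3 kN (transverse, base value).
(i) R_nwl + R_nwt = 3098 kN; (ii) 0.85 R_nwl + 1.5 R_nwt = 3167 kN.
R_n = max = 3167 kN [governs: (ii)]; φR_n = 2376 kN.

φR_n ≈ 2380 kN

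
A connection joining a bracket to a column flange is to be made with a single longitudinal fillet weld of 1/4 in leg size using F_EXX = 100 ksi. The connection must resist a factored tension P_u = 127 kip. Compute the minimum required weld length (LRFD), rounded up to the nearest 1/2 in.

L = 16 in

Throat t_e = 0.707 × 0.25 = 0.1767 in.
φr_n = 0.75 × 0.6 × 100 × 0.1767 = 7.954 kip/in.
L_req = P_u / φr_n = 127 / 7.954 = 15.97 in total.
Round up → use L = 16 in.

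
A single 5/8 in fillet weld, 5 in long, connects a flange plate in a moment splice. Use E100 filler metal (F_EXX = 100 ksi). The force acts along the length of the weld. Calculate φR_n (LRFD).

Effective throat t_e = 0.707 × 0.625 = 0.4419 in.
Total length L = 5 in; A_we = 0.4419 × 5 = 2.209 in².
F_nw = 0.6 F_EXX = 0.6 × 100 = 60 ksi.
φR_n = 0.75 × 60 × 2.209 = 99.42 kips.

φR_n ≈ 99.4 kips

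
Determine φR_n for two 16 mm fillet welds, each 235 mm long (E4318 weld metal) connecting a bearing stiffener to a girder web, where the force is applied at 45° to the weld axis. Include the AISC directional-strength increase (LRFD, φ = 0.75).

E43XX → F_EXX = 430 MPa.
t_e = 0.707 × 16 = 11.31 mm; A_we = 11.31 × 470 = 5317 mm².
Directional factor: 1.0 + 0.5 sin^1.5(45°) = 1.297.
F_nw = 0.6 × 430 × 1.297 = 334.7 MPa.
φR_n = 0.75 × 334.7 × 5317 × 10⁻³ = 1335 kN.

φR_n ≈ 1330 kN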